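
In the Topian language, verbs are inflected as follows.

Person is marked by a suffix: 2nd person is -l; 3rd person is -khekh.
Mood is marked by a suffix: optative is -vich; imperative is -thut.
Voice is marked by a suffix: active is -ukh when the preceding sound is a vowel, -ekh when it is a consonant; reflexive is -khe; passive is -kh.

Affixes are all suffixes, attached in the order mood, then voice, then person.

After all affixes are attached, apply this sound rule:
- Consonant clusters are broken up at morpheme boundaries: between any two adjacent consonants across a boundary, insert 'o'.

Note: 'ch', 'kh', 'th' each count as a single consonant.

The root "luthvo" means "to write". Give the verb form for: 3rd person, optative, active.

Attach mood optative -vich → luthvovich.
Attach voice active -ekh (after consonant 'ch') → luthvovichekh.
Attach person 3rd person -khekh → luthvovichekhkhekh.
Apply epenthesis: luthvovichekhkhekh → luthvovichekhokhekh.

luthvovichekhokhekh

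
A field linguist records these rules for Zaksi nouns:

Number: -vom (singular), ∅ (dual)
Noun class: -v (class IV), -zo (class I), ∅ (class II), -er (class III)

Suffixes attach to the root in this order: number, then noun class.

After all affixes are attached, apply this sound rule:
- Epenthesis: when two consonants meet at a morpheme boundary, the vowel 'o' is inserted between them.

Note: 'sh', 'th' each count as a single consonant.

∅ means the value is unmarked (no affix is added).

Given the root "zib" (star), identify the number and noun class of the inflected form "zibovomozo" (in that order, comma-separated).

singular, class I

Segment: zib-vom-zo.
number: -vom → singular.
noun class: -zo → class I.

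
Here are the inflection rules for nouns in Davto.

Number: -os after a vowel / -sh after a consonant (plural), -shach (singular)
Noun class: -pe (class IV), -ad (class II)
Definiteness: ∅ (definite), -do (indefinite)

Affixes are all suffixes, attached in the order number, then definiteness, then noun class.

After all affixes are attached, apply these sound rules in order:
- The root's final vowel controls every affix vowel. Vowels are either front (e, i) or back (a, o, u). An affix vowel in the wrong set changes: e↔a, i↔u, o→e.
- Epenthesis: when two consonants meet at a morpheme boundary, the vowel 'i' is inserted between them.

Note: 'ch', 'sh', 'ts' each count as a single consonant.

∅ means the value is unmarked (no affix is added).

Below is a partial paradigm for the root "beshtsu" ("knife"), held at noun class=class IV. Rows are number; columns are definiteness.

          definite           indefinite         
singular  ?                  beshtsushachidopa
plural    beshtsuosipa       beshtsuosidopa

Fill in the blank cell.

beshtsushachipa

Attach number singular -shach → beshtsushach.
definiteness = definite: zero marking, form stays beshtsushach.
Attach noun class class IV -pe → beshtsushachpe.
Apply vowel harmony: beshtsushachpe → beshtsushachpa.
Apply epenthesis: beshtsushachpa → beshtsushachipa.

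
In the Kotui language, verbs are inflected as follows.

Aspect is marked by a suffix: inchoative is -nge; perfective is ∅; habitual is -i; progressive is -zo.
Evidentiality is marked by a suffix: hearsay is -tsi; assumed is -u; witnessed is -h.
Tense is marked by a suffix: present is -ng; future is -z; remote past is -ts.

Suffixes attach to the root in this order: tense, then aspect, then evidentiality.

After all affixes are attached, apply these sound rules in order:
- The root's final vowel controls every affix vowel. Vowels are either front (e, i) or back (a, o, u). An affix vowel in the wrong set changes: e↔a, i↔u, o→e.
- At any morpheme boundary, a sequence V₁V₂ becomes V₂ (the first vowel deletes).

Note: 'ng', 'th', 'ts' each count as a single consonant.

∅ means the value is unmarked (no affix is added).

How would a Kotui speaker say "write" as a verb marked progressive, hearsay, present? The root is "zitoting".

zitotingngzetsi

Attach tense present -ng → zitotingng.
Attach aspect progressive -zo → zitotingngzo.
Attach evidentiality hearsay -tsi → zitotingngzotsi.
Apply vowel harmony: zitotingngzotsi → zitotingngzetsi.
Vowel deletion: no change.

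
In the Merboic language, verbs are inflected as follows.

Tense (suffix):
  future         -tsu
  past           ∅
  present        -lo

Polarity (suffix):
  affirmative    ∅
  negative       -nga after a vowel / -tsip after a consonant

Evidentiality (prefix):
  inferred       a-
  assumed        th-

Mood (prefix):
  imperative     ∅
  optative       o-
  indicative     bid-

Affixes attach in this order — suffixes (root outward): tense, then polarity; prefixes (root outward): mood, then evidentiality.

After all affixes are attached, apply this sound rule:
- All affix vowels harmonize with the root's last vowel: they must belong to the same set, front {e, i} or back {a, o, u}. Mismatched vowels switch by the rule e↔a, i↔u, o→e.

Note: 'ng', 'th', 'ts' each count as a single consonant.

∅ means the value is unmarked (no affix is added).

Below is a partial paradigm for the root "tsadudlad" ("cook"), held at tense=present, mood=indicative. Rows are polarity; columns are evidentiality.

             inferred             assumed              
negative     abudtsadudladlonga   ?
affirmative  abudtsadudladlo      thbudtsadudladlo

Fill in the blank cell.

thbudtsadudladlonga

Attach tense present -lo → tsadudladlo.
Attach polarity negative -nga (after vowel 'o') → tsadudladlonga.
Attach mood indicative bid- → bidtsadudladlonga.
Attach evidentiality assumed th- → thbidtsadudladlonga.
Apply vowel harmony: thbidtsadudladlonga → thbudtsadudladlonga.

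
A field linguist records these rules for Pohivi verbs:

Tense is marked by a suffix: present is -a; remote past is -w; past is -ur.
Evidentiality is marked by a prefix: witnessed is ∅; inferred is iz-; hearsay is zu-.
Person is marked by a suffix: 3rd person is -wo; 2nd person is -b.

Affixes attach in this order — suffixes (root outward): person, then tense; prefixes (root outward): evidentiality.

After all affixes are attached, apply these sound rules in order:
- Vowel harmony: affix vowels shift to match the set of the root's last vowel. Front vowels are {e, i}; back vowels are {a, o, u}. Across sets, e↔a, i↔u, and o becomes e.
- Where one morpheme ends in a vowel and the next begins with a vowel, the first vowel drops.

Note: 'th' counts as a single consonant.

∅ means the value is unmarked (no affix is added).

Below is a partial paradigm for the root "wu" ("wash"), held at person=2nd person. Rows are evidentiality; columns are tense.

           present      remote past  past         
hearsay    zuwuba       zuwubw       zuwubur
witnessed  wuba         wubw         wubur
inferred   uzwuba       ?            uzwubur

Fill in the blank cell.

uzwubw

Attach person 2nd person -b → wub.
Attach tense remote past -w → wubw.
Attach evidentiality inferred iz- → izwubw.
Apply vowel harmony: izwubw → uzwubw.
Vowel deletion: no change.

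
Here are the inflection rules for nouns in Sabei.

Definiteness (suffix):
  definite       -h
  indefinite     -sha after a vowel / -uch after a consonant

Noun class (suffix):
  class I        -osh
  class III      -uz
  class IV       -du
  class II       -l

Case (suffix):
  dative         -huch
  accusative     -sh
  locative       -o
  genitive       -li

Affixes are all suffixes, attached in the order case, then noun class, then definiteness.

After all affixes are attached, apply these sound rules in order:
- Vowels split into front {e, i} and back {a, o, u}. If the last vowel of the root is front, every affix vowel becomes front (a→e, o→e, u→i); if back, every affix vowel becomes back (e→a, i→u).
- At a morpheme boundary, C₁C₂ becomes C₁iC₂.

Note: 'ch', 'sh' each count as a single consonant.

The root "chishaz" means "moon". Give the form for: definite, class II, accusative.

chishazishilih

Attach case accusative -sh → chishazsh.
Attach noun class class II -l → chishazshl.
Attach definiteness definite -h → chishazshlh.
Vowel harmony: no change.
Apply epenthesis: chishazshlh → chishazishilih.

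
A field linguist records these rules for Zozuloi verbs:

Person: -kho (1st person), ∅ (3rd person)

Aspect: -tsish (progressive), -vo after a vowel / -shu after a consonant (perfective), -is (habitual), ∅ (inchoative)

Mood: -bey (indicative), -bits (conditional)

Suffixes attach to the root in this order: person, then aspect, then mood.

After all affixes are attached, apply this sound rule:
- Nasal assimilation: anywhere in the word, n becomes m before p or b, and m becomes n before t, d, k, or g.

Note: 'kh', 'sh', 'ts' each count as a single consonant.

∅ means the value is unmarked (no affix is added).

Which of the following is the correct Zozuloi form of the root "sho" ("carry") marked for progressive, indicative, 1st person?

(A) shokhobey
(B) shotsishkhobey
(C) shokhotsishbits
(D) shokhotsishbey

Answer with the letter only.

D

Attach person 1st person -kho → shokho.
Attach aspect progressive -tsish → shokhotsish.
Attach mood indicative -bey → shokhotsishbey.
Nasal assimilation: no change.
So the correct form is shokhotsishbey, option (D).
(C) shokhotsishbits is wrong: it uses conditional instead of indicative for mood.
(B) shotsishkhobey is wrong: it has the affixes in the wrong order.
(A) shokhobey is wrong: it uses inchoative instead of progressive for aspect.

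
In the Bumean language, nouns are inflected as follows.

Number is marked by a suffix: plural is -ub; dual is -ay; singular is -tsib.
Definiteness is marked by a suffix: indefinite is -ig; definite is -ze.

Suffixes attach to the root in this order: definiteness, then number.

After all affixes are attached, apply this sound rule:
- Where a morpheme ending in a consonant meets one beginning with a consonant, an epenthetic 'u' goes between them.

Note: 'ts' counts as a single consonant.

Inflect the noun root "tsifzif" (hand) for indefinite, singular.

Attach definiteness indefinite -ig → tsifzifig.
Attach number singular -tsib → tsifzifigtsib.
Apply epenthesis: tsifzifigtsib → tsifzifigutsib.

tsifzifigutsib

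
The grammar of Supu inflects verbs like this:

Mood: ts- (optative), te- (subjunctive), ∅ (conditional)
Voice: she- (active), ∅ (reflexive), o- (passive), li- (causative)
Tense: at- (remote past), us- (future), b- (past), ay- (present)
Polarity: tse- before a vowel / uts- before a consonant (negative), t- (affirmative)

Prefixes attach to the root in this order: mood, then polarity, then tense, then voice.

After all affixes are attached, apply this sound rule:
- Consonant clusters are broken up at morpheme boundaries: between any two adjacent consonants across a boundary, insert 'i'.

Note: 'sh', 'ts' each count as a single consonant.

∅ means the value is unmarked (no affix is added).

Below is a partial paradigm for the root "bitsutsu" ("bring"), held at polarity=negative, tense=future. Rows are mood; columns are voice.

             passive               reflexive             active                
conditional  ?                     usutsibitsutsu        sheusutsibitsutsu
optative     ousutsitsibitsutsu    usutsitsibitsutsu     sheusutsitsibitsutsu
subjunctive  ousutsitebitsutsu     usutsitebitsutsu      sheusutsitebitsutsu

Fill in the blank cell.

mood = conditional: zero marking, form stays bitsutsu.
Attach polarity negative uts- (before consonant 'b') → utsbitsutsu.
Attach tense future us- → usutsbitsutsu.
Attach voice passive o- → ousutsbitsutsu.
Apply epenthesis: ousutsbitsutsu → ousutsibitsutsu.

ousutsibitsutsu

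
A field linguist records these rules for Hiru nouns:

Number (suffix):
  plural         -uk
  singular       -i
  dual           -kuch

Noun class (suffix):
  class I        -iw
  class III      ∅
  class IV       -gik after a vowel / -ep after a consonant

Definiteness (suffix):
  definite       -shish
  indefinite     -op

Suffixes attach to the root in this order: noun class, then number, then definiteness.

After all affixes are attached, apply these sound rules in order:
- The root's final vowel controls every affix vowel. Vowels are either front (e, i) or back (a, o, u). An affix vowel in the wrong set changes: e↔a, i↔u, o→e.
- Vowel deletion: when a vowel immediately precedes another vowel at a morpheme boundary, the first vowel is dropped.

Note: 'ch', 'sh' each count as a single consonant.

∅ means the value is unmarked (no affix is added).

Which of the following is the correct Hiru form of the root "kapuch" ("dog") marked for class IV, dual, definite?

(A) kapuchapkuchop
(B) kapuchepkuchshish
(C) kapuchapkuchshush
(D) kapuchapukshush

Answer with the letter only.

Attach noun class class IV -ep (after consonant 'ch') → kapuchep.
Attach number dual -kuch → kapuchepkuch.
Attach definiteness definite -shish → kapuchepkuchshish.
Apply vowel harmony: kapuchepkuchshish → kapuchapkuchshush.
Vowel deletion: no change.
So the correct form is kapuchapkuchshush, option (C).
(D) kapuchapukshush is wrong: it uses plural instead of dual for number.
(A) kapuchapkuchop is wrong: it uses indefinite instead of definite for definiteness.
(B) kapuchepkuchshish is wrong: it fails to apply the sound rule(s).

C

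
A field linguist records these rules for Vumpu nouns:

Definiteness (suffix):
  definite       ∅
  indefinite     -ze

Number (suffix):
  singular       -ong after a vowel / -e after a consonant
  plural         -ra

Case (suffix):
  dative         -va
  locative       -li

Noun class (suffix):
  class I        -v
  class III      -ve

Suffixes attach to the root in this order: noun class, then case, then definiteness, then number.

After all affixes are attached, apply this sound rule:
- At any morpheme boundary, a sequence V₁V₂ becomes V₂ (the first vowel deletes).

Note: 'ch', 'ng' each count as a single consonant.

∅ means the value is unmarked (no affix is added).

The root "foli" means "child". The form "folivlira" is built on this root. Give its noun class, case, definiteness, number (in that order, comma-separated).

Segment: foli-v-li-ra.
noun class: -v → class I.
case: -li → locative.
definiteness: ∅ → definite.
number: -ra → plural.

class I, locative, definite, plural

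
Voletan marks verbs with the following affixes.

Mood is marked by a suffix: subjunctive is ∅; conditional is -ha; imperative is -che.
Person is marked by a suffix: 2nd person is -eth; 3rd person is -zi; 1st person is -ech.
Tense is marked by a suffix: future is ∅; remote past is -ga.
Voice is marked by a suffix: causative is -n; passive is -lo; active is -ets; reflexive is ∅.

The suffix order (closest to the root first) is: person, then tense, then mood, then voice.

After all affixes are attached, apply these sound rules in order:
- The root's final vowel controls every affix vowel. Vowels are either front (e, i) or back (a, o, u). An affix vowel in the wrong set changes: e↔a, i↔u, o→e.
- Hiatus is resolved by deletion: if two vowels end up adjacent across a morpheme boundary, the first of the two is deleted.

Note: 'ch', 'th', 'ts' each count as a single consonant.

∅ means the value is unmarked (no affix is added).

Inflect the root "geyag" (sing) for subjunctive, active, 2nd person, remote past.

Attach person 2nd person -eth → geyageth.
Attach tense remote past -ga → geyagethga.
mood = subjunctive: zero marking, form stays geyagethga.
Attach voice active -ets → geyagethgaets.
Apply vowel harmony: geyagethgaets → geyagathgaats.
Apply vowel deletion: geyagathgaats → geyagathgats.

geyagathgats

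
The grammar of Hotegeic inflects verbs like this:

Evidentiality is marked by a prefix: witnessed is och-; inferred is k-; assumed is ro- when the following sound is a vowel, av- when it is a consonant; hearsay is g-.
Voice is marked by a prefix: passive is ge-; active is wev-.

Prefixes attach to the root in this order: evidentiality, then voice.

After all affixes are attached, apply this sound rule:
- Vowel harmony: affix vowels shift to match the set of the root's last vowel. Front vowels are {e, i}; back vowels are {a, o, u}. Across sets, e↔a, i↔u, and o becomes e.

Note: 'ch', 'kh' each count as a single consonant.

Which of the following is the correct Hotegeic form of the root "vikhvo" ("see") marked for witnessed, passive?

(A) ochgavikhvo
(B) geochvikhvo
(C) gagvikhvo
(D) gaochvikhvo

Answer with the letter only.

Attach evidentiality witnessed och- → ochvikhvo.
Attach voice passive ge- → geochvikhvo.
Apply vowel harmony: geochvikhvo → gaochvikhvo.
So the correct form is gaochvikhvo, option (D).
(C) gagvikhvo is wrong: it uses hearsay instead of witnessed for evidentiality.
(B) geochvikhvo is wrong: it fails to apply the sound rule(s).
(A) ochgavikhvo is wrong: it has the affixes in the wrong order.

D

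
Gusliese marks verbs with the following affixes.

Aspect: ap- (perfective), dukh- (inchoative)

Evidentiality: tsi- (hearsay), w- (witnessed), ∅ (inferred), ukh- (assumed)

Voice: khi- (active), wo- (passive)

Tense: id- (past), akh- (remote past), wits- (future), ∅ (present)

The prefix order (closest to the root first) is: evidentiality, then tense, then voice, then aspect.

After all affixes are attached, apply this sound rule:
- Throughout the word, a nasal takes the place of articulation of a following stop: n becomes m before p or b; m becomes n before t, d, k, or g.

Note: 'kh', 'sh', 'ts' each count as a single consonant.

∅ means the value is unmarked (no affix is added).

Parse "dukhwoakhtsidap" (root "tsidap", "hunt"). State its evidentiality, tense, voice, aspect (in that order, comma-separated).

inferred, remote past, passive, inchoative

Segment: dukh-wo-akh-tsidap.
evidentiality: ∅ → inferred.
tense: akh- → remote past.
voice: wo- → passive.
aspect: dukh- → inchoative.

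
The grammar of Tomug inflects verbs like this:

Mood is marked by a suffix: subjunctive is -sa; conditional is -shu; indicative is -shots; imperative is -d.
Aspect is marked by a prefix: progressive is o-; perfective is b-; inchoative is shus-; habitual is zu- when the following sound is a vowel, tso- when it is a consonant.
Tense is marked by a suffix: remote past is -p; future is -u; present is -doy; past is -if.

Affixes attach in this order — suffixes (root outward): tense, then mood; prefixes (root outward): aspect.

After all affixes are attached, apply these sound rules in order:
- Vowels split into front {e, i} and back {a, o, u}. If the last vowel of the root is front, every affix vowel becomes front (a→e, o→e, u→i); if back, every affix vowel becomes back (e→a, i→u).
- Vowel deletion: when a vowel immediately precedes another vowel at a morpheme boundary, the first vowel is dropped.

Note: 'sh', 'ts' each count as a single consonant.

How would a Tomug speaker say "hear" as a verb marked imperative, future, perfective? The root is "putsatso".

bputsatsud

Attach tense future -u → putsatsou.
Attach aspect perfective b- → bputsatsou.
Attach mood imperative -d → bputsatsoud.
Vowel harmony: no change.
Apply vowel deletion: bputsatsoud → bputsatsud.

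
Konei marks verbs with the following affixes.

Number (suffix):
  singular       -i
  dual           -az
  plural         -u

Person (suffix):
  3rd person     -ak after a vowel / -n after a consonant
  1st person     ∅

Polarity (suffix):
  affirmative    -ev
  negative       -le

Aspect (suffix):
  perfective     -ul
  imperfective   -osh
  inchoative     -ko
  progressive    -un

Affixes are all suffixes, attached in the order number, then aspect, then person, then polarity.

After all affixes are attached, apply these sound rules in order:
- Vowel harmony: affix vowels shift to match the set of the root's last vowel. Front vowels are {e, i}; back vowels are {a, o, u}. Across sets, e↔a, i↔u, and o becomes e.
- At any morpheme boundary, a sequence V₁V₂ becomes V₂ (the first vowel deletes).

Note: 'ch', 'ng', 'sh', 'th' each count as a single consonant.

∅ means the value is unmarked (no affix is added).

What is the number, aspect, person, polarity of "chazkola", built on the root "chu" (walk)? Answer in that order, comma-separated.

dual, inchoative, 1st person, negative

Segment: chu-az-ko-le.
number: -az → dual.
aspect: -ko → inchoative.
person: ∅ → 1st person.
polarity: -le → negative.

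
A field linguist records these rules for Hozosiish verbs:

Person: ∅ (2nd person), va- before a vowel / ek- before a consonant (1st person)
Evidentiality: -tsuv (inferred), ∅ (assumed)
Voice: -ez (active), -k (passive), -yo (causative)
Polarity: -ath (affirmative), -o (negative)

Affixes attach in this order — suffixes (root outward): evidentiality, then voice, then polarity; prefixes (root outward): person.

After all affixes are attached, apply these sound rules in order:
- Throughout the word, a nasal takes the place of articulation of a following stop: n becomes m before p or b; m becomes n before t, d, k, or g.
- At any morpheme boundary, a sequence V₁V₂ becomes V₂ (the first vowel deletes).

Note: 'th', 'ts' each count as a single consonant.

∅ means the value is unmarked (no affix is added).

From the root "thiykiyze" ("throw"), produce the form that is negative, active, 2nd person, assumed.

thiykiyzezo

evidentiality = assumed: zero marking, form stays thiykiyze.
Attach voice active -ez → thiykiyzeez.
person = 2nd person: zero marking, form stays thiykiyzeez.
Attach polarity negative -o → thiykiyzeezo.
Nasal assimilation: no change.
Apply vowel deletion: thiykiyzeezo → thiykiyzezo.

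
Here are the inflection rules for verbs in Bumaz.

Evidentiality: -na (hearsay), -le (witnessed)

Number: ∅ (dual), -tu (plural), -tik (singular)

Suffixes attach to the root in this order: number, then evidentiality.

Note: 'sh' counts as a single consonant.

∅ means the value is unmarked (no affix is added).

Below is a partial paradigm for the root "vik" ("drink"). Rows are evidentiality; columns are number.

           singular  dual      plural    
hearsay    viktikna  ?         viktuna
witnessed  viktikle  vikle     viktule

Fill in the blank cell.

vikna

number = dual: zero marking, form stays vik.
Attach evidentiality hearsay -na → vikna.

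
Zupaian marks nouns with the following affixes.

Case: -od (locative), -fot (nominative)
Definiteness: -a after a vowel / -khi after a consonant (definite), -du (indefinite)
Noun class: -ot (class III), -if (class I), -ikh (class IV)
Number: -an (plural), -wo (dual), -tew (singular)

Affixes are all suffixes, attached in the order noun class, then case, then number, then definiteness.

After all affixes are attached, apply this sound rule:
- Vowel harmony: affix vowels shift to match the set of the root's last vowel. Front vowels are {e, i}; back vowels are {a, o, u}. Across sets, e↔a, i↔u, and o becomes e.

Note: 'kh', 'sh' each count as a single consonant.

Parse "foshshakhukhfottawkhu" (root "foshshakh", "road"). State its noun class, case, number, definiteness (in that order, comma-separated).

class IV, nominative, singular, definite

Segment: foshshakh-ikh-fot-tew-khi.
noun class: -ikh → class IV.
case: -fot → nominative.
number: -tew → singular.
definiteness: -a/khi → definite.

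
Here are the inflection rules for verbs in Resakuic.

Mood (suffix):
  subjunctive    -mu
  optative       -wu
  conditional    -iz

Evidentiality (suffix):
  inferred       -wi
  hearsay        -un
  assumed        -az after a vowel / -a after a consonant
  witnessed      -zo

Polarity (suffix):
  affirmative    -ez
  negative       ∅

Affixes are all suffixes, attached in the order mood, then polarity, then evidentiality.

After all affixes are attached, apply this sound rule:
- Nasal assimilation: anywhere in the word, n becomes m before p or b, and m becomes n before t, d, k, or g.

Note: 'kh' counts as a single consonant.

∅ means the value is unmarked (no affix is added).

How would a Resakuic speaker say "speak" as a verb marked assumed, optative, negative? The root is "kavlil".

Attach mood optative -wu → kavlilwu.
polarity = negative: zero marking, form stays kavlilwu.
Attach evidentiality assumed -az (after vowel 'u') → kavlilwuaz.
Nasal assimilation: no change.

kavlilwuaz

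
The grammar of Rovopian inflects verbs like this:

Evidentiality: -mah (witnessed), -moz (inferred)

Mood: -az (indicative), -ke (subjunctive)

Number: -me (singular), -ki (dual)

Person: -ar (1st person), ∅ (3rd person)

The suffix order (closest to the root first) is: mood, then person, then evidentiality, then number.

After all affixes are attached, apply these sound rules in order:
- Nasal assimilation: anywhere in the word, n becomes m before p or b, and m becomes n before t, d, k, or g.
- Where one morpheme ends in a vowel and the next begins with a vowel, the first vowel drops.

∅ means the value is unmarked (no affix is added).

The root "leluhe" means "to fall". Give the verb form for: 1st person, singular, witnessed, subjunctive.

leluhekarmahme

Attach mood subjunctive -ke → leluheke.
Attach person 1st person -ar → leluhekear.
Attach evidentiality witnessed -mah → leluhekearmah.
Attach number singular -me → leluhekearmahme.
Nasal assimilation: no change.
Apply vowel deletion: leluhekearmahme → leluhekarmahme.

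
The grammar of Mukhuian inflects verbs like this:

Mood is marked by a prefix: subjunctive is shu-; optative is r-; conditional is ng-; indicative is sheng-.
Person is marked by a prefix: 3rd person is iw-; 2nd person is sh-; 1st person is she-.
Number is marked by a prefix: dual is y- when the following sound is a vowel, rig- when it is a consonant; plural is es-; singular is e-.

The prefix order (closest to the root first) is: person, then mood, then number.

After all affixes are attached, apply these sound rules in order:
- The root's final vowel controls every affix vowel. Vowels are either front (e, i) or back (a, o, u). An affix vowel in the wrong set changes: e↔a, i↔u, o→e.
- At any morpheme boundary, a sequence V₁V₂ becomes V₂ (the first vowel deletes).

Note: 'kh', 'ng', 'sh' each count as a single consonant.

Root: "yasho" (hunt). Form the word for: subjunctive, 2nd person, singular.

Attach person 2nd person sh- → shyasho.
Attach mood subjunctive shu- → shushyasho.
Attach number singular e- → eshushyasho.
Apply vowel harmony: eshushyasho → ashushyasho.
Vowel deletion: no change.

ashushyasho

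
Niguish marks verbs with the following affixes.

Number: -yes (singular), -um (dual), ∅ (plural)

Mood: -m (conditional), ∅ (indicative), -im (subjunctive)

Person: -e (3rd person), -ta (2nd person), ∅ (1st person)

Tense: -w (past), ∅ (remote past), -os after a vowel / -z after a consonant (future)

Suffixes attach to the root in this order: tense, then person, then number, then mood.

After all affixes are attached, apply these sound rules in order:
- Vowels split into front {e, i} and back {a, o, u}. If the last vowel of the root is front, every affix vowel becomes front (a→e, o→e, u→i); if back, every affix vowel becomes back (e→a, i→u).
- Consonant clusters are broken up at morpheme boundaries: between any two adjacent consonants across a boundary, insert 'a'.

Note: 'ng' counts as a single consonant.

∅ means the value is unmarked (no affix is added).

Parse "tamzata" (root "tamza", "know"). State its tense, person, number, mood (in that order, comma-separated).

remote past, 2nd person, plural, indicative

Segment: tamza-ta.
tense: ∅ → remote past.
person: -ta → 2nd person.
number: ∅ → plural.
mood: ∅ → indicative.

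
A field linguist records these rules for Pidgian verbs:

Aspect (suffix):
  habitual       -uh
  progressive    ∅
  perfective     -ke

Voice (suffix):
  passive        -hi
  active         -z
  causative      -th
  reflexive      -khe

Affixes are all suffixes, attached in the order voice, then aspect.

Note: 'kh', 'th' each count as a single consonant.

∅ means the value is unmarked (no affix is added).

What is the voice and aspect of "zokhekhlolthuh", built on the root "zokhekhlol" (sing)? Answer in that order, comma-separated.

causative, habitual

Segment: zokhekhlol-th-uh.
voice: -th → causative.
aspect: -uh → habitual.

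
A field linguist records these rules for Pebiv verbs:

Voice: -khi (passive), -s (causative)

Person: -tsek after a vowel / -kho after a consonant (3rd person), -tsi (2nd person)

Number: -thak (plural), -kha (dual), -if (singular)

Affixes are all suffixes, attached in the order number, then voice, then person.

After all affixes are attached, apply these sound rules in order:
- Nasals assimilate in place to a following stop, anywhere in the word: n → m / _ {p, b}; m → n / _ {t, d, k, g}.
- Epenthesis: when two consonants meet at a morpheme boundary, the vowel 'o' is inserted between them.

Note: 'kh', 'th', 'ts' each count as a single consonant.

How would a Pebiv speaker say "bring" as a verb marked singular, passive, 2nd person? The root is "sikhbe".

Attach number singular -if → sikhbeif.
Attach voice passive -khi → sikhbeifkhi.
Attach person 2nd person -tsi → sikhbeifkhitsi.
Nasal assimilation: no change.
Apply epenthesis: sikhbeifkhitsi → sikhbeifokhitsi.

sikhbeifokhitsi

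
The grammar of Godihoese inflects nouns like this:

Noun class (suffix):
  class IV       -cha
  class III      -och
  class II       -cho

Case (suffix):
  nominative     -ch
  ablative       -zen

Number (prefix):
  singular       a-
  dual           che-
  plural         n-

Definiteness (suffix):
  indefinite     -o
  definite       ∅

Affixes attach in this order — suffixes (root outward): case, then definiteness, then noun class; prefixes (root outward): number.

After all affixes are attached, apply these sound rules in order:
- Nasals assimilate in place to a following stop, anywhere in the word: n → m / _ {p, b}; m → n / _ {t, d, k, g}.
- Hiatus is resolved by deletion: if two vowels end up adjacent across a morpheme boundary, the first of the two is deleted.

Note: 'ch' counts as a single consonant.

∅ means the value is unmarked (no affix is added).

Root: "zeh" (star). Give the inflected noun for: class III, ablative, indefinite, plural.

Attach case ablative -zen → zehzen.
Attach definiteness indefinite -o → zehzeno.
Attach noun class class III -och → zehzenooch.
Attach number plural n- → nzehzenooch.
Nasal assimilation: no change.
Apply vowel deletion: nzehzenooch → nzehzenoch.

nzehzenoch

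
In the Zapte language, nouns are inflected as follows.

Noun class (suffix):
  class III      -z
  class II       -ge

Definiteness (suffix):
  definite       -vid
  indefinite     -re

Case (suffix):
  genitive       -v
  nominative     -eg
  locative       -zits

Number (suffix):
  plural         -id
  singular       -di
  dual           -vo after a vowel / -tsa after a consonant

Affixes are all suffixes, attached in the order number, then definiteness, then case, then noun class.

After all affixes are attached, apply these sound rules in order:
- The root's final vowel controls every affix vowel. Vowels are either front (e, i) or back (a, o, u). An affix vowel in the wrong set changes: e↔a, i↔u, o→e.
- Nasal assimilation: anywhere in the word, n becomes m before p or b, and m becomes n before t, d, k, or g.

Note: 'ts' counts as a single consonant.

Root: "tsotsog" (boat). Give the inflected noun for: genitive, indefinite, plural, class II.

tsotsogudravga

Attach number plural -id → tsotsogid.
Attach definiteness indefinite -re → tsotsogidre.
Attach case genitive -v → tsotsogidrev.
Attach noun class class II -ge → tsotsogidrevge.
Apply vowel harmony: tsotsogidrevge → tsotsogudravga.
Nasal assimilation: no change.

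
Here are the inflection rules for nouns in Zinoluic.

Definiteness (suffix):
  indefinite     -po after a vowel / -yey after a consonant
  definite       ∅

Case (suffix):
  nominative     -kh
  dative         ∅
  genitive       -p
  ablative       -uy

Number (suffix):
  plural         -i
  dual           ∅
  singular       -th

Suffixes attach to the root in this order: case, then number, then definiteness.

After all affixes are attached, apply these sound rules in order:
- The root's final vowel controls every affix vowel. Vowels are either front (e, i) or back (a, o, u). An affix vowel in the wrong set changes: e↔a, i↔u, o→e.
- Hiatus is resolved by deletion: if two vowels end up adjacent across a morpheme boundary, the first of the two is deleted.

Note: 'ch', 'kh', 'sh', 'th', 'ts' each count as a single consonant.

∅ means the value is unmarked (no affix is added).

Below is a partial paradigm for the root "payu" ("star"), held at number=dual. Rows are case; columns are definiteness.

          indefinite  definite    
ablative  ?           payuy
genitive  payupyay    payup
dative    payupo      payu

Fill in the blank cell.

payuyyay

Attach case ablative -uy → payuuy.
number = dual: zero marking, form stays payuuy.
Attach definiteness indefinite -yey (after consonant 'y') → payuuyyey.
Apply vowel harmony: payuuyyey → payuuyyay.
Apply vowel deletion: payuuyyay → payuyyay.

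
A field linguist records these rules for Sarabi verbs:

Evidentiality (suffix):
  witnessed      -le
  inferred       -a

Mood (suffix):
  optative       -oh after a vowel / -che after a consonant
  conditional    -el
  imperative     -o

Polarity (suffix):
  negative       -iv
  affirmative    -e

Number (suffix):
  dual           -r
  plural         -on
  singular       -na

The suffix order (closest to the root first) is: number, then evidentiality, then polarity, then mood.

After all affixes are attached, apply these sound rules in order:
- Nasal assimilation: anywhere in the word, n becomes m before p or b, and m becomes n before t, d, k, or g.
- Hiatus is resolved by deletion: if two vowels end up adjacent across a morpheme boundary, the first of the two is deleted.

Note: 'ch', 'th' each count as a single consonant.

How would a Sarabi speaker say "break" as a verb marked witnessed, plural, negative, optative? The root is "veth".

vethonlivche

Attach number plural -on → vethon.
Attach evidentiality witnessed -le → vethonle.
Attach polarity negative -iv → vethonleiv.
Attach mood optative -che (after consonant 'v') → vethonleivche.
Nasal assimilation: no change.
Apply vowel deletion: vethonleivche → vethonlivche.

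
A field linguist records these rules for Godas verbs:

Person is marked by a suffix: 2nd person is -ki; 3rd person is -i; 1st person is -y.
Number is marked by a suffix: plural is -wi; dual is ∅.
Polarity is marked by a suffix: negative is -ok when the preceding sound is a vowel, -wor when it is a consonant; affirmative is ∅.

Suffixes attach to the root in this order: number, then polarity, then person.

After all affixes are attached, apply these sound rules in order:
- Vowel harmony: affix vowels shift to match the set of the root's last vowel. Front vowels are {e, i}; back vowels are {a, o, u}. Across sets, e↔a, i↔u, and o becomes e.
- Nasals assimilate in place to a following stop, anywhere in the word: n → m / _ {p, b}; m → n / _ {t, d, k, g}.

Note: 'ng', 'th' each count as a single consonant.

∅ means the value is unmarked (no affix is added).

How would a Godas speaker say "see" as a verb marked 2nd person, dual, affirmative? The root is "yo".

yoku

number = dual: zero marking, form stays yo.
polarity = affirmative: zero marking, form stays yo.
Attach person 2nd person -ki → yoki.
Apply vowel harmony: yoki → yoku.
Nasal assimilation: no change.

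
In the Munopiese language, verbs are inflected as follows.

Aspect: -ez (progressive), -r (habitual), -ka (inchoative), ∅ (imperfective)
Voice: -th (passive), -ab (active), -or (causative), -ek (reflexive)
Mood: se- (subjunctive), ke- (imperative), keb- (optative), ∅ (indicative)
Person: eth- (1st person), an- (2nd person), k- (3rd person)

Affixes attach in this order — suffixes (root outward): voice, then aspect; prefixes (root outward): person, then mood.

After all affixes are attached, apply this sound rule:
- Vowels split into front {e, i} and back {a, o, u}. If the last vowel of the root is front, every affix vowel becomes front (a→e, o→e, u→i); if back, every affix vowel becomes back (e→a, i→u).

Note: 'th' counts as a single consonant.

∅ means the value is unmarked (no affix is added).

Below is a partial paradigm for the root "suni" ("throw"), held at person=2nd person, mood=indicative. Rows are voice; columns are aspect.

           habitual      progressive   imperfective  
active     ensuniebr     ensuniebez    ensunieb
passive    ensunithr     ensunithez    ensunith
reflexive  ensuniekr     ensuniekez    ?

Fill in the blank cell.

Attach voice reflexive -ek → suniek.
Attach person 2nd person an- → ansuniek.
mood = indicative: zero marking, form stays ansuniek.
aspect = imperfective: zero marking, form stays ansuniek.
Apply vowel harmony: ansuniek → ensuniek.

ensuniek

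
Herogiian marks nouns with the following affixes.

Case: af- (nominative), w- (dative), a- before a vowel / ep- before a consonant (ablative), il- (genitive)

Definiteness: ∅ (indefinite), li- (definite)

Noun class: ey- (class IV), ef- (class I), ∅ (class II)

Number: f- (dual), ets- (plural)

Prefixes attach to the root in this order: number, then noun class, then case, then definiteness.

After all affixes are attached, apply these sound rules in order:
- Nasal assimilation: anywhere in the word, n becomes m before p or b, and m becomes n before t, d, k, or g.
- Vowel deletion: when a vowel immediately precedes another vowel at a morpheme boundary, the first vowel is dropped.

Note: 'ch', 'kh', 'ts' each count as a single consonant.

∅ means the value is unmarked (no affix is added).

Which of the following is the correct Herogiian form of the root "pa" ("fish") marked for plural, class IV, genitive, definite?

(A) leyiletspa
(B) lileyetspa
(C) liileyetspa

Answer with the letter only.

Attach number plural ets- → etspa.
Attach noun class class IV ey- → eyetspa.
Attach case genitive il- → ileyetspa.
Attach definiteness definite li- → liileyetspa.
Nasal assimilation: no change.
Apply vowel deletion: liileyetspa → lileyetspa.
So the correct form is lileyetspa, option (B).
(C) liileyetspa is wrong: it fails to apply the sound rule(s).
(A) leyiletspa is wrong: it has the affixes in the wrong order.

B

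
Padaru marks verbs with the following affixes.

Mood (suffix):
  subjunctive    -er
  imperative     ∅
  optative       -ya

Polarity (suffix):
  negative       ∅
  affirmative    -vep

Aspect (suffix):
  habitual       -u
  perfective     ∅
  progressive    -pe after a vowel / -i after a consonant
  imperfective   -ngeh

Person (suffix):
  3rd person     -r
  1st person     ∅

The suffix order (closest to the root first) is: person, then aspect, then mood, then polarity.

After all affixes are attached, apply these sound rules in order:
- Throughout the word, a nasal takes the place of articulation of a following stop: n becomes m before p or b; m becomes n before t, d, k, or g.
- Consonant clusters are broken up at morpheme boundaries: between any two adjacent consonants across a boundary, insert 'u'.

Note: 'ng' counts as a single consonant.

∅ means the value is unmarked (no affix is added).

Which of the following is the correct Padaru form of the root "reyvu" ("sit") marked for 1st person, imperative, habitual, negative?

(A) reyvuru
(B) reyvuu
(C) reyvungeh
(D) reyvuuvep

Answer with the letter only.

person = 1st person: zero marking, form stays reyvu.
Attach aspect habitual -u → reyvuu.
mood = imperative: zero marking, form stays reyvuu.
polarity = negative: zero marking, form stays reyvuu.
Nasal assimilation: no change.
Epenthesis: no change.
So the correct form is reyvuu, option (B).
(C) reyvungeh is wrong: it uses imperfective instead of habitual for aspect.
(A) reyvuru is wrong: it uses 3rd person instead of 1st person for person.
(D) reyvuuvep is wrong: it uses affirmative instead of negative for polarity.

B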